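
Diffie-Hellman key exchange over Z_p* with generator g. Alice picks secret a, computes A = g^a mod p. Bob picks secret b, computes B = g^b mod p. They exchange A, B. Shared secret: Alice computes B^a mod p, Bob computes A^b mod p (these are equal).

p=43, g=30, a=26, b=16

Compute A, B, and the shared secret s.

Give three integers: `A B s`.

Answer: 31 25 24

Derivation:
A = 30^26 mod 43  (bits of 26 = 11010)
  bit 0 = 1: r = r^2 * 30 mod 43 = 1^2 * 30 = 1*30 = 30
  bit 1 = 1: r = r^2 * 30 mod 43 = 30^2 * 30 = 40*30 = 39
  bit 2 = 0: r = r^2 mod 43 = 39^2 = 16
  bit 3 = 1: r = r^2 * 30 mod 43 = 16^2 * 30 = 41*30 = 26
  bit 4 = 0: r = r^2 mod 43 = 26^2 = 31
  -> A = 31
B = 30^16 mod 43  (bits of 16 = 10000)
  bit 0 = 1: r = r^2 * 30 mod 43 = 1^2 * 30 = 1*30 = 30
  bit 1 = 0: r = r^2 mod 43 = 30^2 = 40
  bit 2 = 0: r = r^2 mod 43 = 40^2 = 9
  bit 3 = 0: r = r^2 mod 43 = 9^2 = 38
  bit 4 = 0: r = r^2 mod 43 = 38^2 = 25
  -> B = 25
s = B^a = 25^26 mod 43  (bits of 26 = 11010)
  bit 0 = 1: r = r^2 * 25 mod 43 = 1^2 * 25 = 1*25 = 25
  bit 1 = 1: r = r^2 * 25 mod 43 = 25^2 * 25 = 23*25 = 16
  bit 2 = 0: r = r^2 mod 43 = 16^2 = 41
  bit 3 = 1: r = r^2 * 25 mod 43 = 41^2 * 25 = 4*25 = 14
  bit 4 = 0: r = r^2 mod 43 = 14^2 = 24
  -> s = B^a = 24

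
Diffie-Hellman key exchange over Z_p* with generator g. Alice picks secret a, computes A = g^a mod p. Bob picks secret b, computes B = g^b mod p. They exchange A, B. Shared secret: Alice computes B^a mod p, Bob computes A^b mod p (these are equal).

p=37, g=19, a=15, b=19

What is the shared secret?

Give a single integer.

A = 19^15 mod 37  (bits of 15 = 1111)
  bit 0 = 1: r = r^2 * 19 mod 37 = 1^2 * 19 = 1*19 = 19
  bit 1 = 1: r = r^2 * 19 mod 37 = 19^2 * 19 = 28*19 = 14
  bit 2 = 1: r = r^2 * 19 mod 37 = 14^2 * 19 = 11*19 = 24
  bit 3 = 1: r = r^2 * 19 mod 37 = 24^2 * 19 = 21*19 = 29
  -> A = 29
B = 19^19 mod 37  (bits of 19 = 10011)
  bit 0 = 1: r = r^2 * 19 mod 37 = 1^2 * 19 = 1*19 = 19
  bit 1 = 0: r = r^2 mod 37 = 19^2 = 28
  bit 2 = 0: r = r^2 mod 37 = 28^2 = 7
  bit 3 = 1: r = r^2 * 19 mod 37 = 7^2 * 19 = 12*19 = 6
  bit 4 = 1: r = r^2 * 19 mod 37 = 6^2 * 19 = 36*19 = 18
  -> B = 18
s = B^a = 18^15 mod 37  (bits of 15 = 1111)
  bit 0 = 1: r = r^2 * 18 mod 37 = 1^2 * 18 = 1*18 = 18
  bit 1 = 1: r = r^2 * 18 mod 37 = 18^2 * 18 = 28*18 = 23
  bit 2 = 1: r = r^2 * 18 mod 37 = 23^2 * 18 = 11*18 = 13
  bit 3 = 1: r = r^2 * 18 mod 37 = 13^2 * 18 = 21*18 = 8
  -> s = B^a = 8

Answer: 8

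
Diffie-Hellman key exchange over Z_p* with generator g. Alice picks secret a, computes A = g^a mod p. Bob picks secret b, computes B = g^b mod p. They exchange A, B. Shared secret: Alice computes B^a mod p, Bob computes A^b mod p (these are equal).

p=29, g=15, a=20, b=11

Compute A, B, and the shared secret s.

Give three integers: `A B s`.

Answer: 24 21 16

Derivation:
A = 15^20 mod 29  (bits of 20 = 10100)
  bit 0 = 1: r = r^2 * 15 mod 29 = 1^2 * 15 = 1*15 = 15
  bit 1 = 0: r = r^2 mod 29 = 15^2 = 22
  bit 2 = 1: r = r^2 * 15 mod 29 = 22^2 * 15 = 20*15 = 10
  bit 3 = 0: r = r^2 mod 29 = 10^2 = 13
  bit 4 = 0: r = r^2 mod 29 = 13^2 = 24
  -> A = 24
B = 15^11 mod 29  (bits of 11 = 1011)
  bit 0 = 1: r = r^2 * 15 mod 29 = 1^2 * 15 = 1*15 = 15
  bit 1 = 0: r = r^2 mod 29 = 15^2 = 22
  bit 2 = 1: r = r^2 * 15 mod 29 = 22^2 * 15 = 20*15 = 10
  bit 3 = 1: r = r^2 * 15 mod 29 = 10^2 * 15 = 13*15 = 21
  -> B = 21
s = B^a = 21^20 mod 29  (bits of 20 = 10100)
  bit 0 = 1: r = r^2 * 21 mod 29 = 1^2 * 21 = 1*21 = 21
  bit 1 = 0: r = r^2 mod 29 = 21^2 = 6
  bit 2 = 1: r = r^2 * 21 mod 29 = 6^2 * 21 = 7*21 = 2
  bit 3 = 0: r = r^2 mod 29 = 2^2 = 4
  bit 4 = 0: r = r^2 mod 29 = 4^2 = 16
  -> s = B^a = 16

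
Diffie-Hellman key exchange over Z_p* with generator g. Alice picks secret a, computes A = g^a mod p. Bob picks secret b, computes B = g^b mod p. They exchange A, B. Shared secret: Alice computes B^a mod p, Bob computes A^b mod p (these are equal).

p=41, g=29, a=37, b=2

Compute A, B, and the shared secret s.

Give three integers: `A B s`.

Answer: 34 21 8

Derivation:
A = 29^37 mod 41  (bits of 37 = 100101)
  bit 0 = 1: r = r^2 * 29 mod 41 = 1^2 * 29 = 1*29 = 29
  bit 1 = 0: r = r^2 mod 41 = 29^2 = 21
  bit 2 = 0: r = r^2 mod 41 = 21^2 = 31
  bit 3 = 1: r = r^2 * 29 mod 41 = 31^2 * 29 = 18*29 = 30
  bit 4 = 0: r = r^2 mod 41 = 30^2 = 39
  bit 5 = 1: r = r^2 * 29 mod 41 = 39^2 * 29 = 4*29 = 34
  -> A = 34
B = 29^2 mod 41  (bits of 2 = 10)
  bit 0 = 1: r = r^2 * 29 mod 41 = 1^2 * 29 = 1*29 = 29
  bit 1 = 0: r = r^2 mod 41 = 29^2 = 21
  -> B = 21
s = B^a = 21^37 mod 41  (bits of 37 = 100101)
  bit 0 = 1: r = r^2 * 21 mod 41 = 1^2 * 21 = 1*21 = 21
  bit 1 = 0: r = r^2 mod 41 = 21^2 = 31
  bit 2 = 0: r = r^2 mod 41 = 31^2 = 18
  bit 3 = 1: r = r^2 * 21 mod 41 = 18^2 * 21 = 37*21 = 39
  bit 4 = 0: r = r^2 mod 41 = 39^2 = 4
  bit 5 = 1: r = r^2 * 21 mod 41 = 4^2 * 21 = 16*21 = 8
  -> s = B^a = 8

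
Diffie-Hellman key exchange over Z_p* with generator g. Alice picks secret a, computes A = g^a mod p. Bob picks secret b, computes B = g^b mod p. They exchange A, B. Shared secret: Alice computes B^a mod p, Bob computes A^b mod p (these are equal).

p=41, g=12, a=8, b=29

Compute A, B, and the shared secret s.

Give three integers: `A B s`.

A = 12^8 mod 41  (bits of 8 = 1000)
  bit 0 = 1: r = r^2 * 12 mod 41 = 1^2 * 12 = 1*12 = 12
  bit 1 = 0: r = r^2 mod 41 = 12^2 = 21
  bit 2 = 0: r = r^2 mod 41 = 21^2 = 31
  bit 3 = 0: r = r^2 mod 41 = 31^2 = 18
  -> A = 18
B = 12^29 mod 41  (bits of 29 = 11101)
  bit 0 = 1: r = r^2 * 12 mod 41 = 1^2 * 12 = 1*12 = 12
  bit 1 = 1: r = r^2 * 12 mod 41 = 12^2 * 12 = 21*12 = 6
  bit 2 = 1: r = r^2 * 12 mod 41 = 6^2 * 12 = 36*12 = 22
  bit 3 = 0: r = r^2 mod 41 = 22^2 = 33
  bit 4 = 1: r = r^2 * 12 mod 41 = 33^2 * 12 = 23*12 = 30
  -> B = 30
s = B^a = 30^8 mod 41  (bits of 8 = 1000)
  bit 0 = 1: r = r^2 * 30 mod 41 = 1^2 * 30 = 1*30 = 30
  bit 1 = 0: r = r^2 mod 41 = 30^2 = 39
  bit 2 = 0: r = r^2 mod 41 = 39^2 = 4
  bit 3 = 0: r = r^2 mod 41 = 4^2 = 16
  -> s = B^a = 16

Answer: 18 30 16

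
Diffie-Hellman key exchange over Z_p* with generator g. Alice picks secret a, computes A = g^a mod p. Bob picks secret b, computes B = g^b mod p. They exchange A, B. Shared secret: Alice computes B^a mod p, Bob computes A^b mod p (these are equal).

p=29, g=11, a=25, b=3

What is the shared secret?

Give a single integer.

A = 11^25 mod 29  (bits of 25 = 11001)
  bit 0 = 1: r = r^2 * 11 mod 29 = 1^2 * 11 = 1*11 = 11
  bit 1 = 1: r = r^2 * 11 mod 29 = 11^2 * 11 = 5*11 = 26
  bit 2 = 0: r = r^2 mod 29 = 26^2 = 9
  bit 3 = 0: r = r^2 mod 29 = 9^2 = 23
  bit 4 = 1: r = r^2 * 11 mod 29 = 23^2 * 11 = 7*11 = 19
  -> A = 19
B = 11^3 mod 29  (bits of 3 = 11)
  bit 0 = 1: r = r^2 * 11 mod 29 = 1^2 * 11 = 1*11 = 11
  bit 1 = 1: r = r^2 * 11 mod 29 = 11^2 * 11 = 5*11 = 26
  -> B = 26
s = B^a = 26^25 mod 29  (bits of 25 = 11001)
  bit 0 = 1: r = r^2 * 26 mod 29 = 1^2 * 26 = 1*26 = 26
  bit 1 = 1: r = r^2 * 26 mod 29 = 26^2 * 26 = 9*26 = 2
  bit 2 = 0: r = r^2 mod 29 = 2^2 = 4
  bit 3 = 0: r = r^2 mod 29 = 4^2 = 16
  bit 4 = 1: r = r^2 * 26 mod 29 = 16^2 * 26 = 24*26 = 15
  -> s = B^a = 15

Answer: 15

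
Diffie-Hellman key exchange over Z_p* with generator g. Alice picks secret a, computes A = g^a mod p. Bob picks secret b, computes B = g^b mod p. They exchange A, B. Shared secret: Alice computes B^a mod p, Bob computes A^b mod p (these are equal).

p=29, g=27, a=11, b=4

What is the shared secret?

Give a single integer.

Answer: 25

Derivation:
A = 27^11 mod 29  (bits of 11 = 1011)
  bit 0 = 1: r = r^2 * 27 mod 29 = 1^2 * 27 = 1*27 = 27
  bit 1 = 0: r = r^2 mod 29 = 27^2 = 4
  bit 2 = 1: r = r^2 * 27 mod 29 = 4^2 * 27 = 16*27 = 26
  bit 3 = 1: r = r^2 * 27 mod 29 = 26^2 * 27 = 9*27 = 11
  -> A = 11
B = 27^4 mod 29  (bits of 4 = 100)
  bit 0 = 1: r = r^2 * 27 mod 29 = 1^2 * 27 = 1*27 = 27
  bit 1 = 0: r = r^2 mod 29 = 27^2 = 4
  bit 2 = 0: r = r^2 mod 29 = 4^2 = 16
  -> B = 16
s = B^a = 16^11 mod 29  (bits of 11 = 1011)
  bit 0 = 1: r = r^2 * 16 mod 29 = 1^2 * 16 = 1*16 = 16
  bit 1 = 0: r = r^2 mod 29 = 16^2 = 24
  bit 2 = 1: r = r^2 * 16 mod 29 = 24^2 * 16 = 25*16 = 23
  bit 3 = 1: r = r^2 * 16 mod 29 = 23^2 * 16 = 7*16 = 25
  -> s = B^a = 25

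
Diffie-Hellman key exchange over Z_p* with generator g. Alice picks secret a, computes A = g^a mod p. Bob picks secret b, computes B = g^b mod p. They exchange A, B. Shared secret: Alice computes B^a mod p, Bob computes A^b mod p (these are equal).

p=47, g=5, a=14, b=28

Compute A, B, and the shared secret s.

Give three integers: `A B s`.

Answer: 27 24 42

Derivation:
A = 5^14 mod 47  (bits of 14 = 1110)
  bit 0 = 1: r = r^2 * 5 mod 47 = 1^2 * 5 = 1*5 = 5
  bit 1 = 1: r = r^2 * 5 mod 47 = 5^2 * 5 = 25*5 = 31
  bit 2 = 1: r = r^2 * 5 mod 47 = 31^2 * 5 = 21*5 = 11
  bit 3 = 0: r = r^2 mod 47 = 11^2 = 27
  -> A = 27
B = 5^28 mod 47  (bits of 28 = 11100)
  bit 0 = 1: r = r^2 * 5 mod 47 = 1^2 * 5 = 1*5 = 5
  bit 1 = 1: r = r^2 * 5 mod 47 = 5^2 * 5 = 25*5 = 31
  bit 2 = 1: r = r^2 * 5 mod 47 = 31^2 * 5 = 21*5 = 11
  bit 3 = 0: r = r^2 mod 47 = 11^2 = 27
  bit 4 = 0: r = r^2 mod 47 = 27^2 = 24
  -> B = 24
s = B^a = 24^14 mod 47  (bits of 14 = 1110)
  bit 0 = 1: r = r^2 * 24 mod 47 = 1^2 * 24 = 1*24 = 24
  bit 1 = 1: r = r^2 * 24 mod 47 = 24^2 * 24 = 12*24 = 6
  bit 2 = 1: r = r^2 * 24 mod 47 = 6^2 * 24 = 36*24 = 18
  bit 3 = 0: r = r^2 mod 47 = 18^2 = 42
  -> s = B^a = 42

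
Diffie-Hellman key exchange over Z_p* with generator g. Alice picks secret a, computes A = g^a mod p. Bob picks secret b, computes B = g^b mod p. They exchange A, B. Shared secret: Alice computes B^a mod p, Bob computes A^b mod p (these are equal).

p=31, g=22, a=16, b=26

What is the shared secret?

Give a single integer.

Answer: 14

Derivation:
A = 22^16 mod 31  (bits of 16 = 10000)
  bit 0 = 1: r = r^2 * 22 mod 31 = 1^2 * 22 = 1*22 = 22
  bit 1 = 0: r = r^2 mod 31 = 22^2 = 19
  bit 2 = 0: r = r^2 mod 31 = 19^2 = 20
  bit 3 = 0: r = r^2 mod 31 = 20^2 = 28
  bit 4 = 0: r = r^2 mod 31 = 28^2 = 9
  -> A = 9
B = 22^26 mod 31  (bits of 26 = 11010)
  bit 0 = 1: r = r^2 * 22 mod 31 = 1^2 * 22 = 1*22 = 22
  bit 1 = 1: r = r^2 * 22 mod 31 = 22^2 * 22 = 19*22 = 15
  bit 2 = 0: r = r^2 mod 31 = 15^2 = 8
  bit 3 = 1: r = r^2 * 22 mod 31 = 8^2 * 22 = 2*22 = 13
  bit 4 = 0: r = r^2 mod 31 = 13^2 = 14
  -> B = 14
s = B^a = 14^16 mod 31  (bits of 16 = 10000)
  bit 0 = 1: r = r^2 * 14 mod 31 = 1^2 * 14 = 1*14 = 14
  bit 1 = 0: r = r^2 mod 31 = 14^2 = 10
  bit 2 = 0: r = r^2 mod 31 = 10^2 = 7
  bit 3 = 0: r = r^2 mod 31 = 7^2 = 18
  bit 4 = 0: r = r^2 mod 31 = 18^2 = 14
  -> s = B^a = 14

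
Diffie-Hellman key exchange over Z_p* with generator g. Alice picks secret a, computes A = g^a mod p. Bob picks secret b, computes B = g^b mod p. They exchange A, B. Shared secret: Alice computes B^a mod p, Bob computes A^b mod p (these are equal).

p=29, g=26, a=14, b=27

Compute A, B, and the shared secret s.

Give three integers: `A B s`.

A = 26^14 mod 29  (bits of 14 = 1110)
  bit 0 = 1: r = r^2 * 26 mod 29 = 1^2 * 26 = 1*26 = 26
  bit 1 = 1: r = r^2 * 26 mod 29 = 26^2 * 26 = 9*26 = 2
  bit 2 = 1: r = r^2 * 26 mod 29 = 2^2 * 26 = 4*26 = 17
  bit 3 = 0: r = r^2 mod 29 = 17^2 = 28
  -> A = 28
B = 26^27 mod 29  (bits of 27 = 11011)
  bit 0 = 1: r = r^2 * 26 mod 29 = 1^2 * 26 = 1*26 = 26
  bit 1 = 1: r = r^2 * 26 mod 29 = 26^2 * 26 = 9*26 = 2
  bit 2 = 0: r = r^2 mod 29 = 2^2 = 4
  bit 3 = 1: r = r^2 * 26 mod 29 = 4^2 * 26 = 16*26 = 10
  bit 4 = 1: r = r^2 * 26 mod 29 = 10^2 * 26 = 13*26 = 19
  -> B = 19
s = B^a = 19^14 mod 29  (bits of 14 = 1110)
  bit 0 = 1: r = r^2 * 19 mod 29 = 1^2 * 19 = 1*19 = 19
  bit 1 = 1: r = r^2 * 19 mod 29 = 19^2 * 19 = 13*19 = 15
  bit 2 = 1: r = r^2 * 19 mod 29 = 15^2 * 19 = 22*19 = 12
  bit 3 = 0: r = r^2 mod 29 = 12^2 = 28
  -> s = B^a = 28

Answer: 28 19 28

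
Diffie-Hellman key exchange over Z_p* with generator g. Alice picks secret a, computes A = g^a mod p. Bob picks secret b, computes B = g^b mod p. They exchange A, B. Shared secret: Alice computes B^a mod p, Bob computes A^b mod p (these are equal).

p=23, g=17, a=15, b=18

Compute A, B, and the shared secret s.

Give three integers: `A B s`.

A = 17^15 mod 23  (bits of 15 = 1111)
  bit 0 = 1: r = r^2 * 17 mod 23 = 1^2 * 17 = 1*17 = 17
  bit 1 = 1: r = r^2 * 17 mod 23 = 17^2 * 17 = 13*17 = 14
  bit 2 = 1: r = r^2 * 17 mod 23 = 14^2 * 17 = 12*17 = 20
  bit 3 = 1: r = r^2 * 17 mod 23 = 20^2 * 17 = 9*17 = 15
  -> A = 15
B = 17^18 mod 23  (bits of 18 = 10010)
  bit 0 = 1: r = r^2 * 17 mod 23 = 1^2 * 17 = 1*17 = 17
  bit 1 = 0: r = r^2 mod 23 = 17^2 = 13
  bit 2 = 0: r = r^2 mod 23 = 13^2 = 8
  bit 3 = 1: r = r^2 * 17 mod 23 = 8^2 * 17 = 18*17 = 7
  bit 4 = 0: r = r^2 mod 23 = 7^2 = 3
  -> B = 3
s = B^a = 3^15 mod 23  (bits of 15 = 1111)
  bit 0 = 1: r = r^2 * 3 mod 23 = 1^2 * 3 = 1*3 = 3
  bit 1 = 1: r = r^2 * 3 mod 23 = 3^2 * 3 = 9*3 = 4
  bit 2 = 1: r = r^2 * 3 mod 23 = 4^2 * 3 = 16*3 = 2
  bit 3 = 1: r = r^2 * 3 mod 23 = 2^2 * 3 = 4*3 = 12
  -> s = B^a = 12

Answer: 15 3 12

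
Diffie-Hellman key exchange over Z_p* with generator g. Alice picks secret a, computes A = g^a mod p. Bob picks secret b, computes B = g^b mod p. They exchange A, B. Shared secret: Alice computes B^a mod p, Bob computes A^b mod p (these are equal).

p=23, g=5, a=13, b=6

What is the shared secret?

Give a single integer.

Answer: 18

Derivation:
A = 5^13 mod 23  (bits of 13 = 1101)
  bit 0 = 1: r = r^2 * 5 mod 23 = 1^2 * 5 = 1*5 = 5
  bit 1 = 1: r = r^2 * 5 mod 23 = 5^2 * 5 = 2*5 = 10
  bit 2 = 0: r = r^2 mod 23 = 10^2 = 8
  bit 3 = 1: r = r^2 * 5 mod 23 = 8^2 * 5 = 18*5 = 21
  -> A = 21
B = 5^6 mod 23  (bits of 6 = 110)
  bit 0 = 1: r = r^2 * 5 mod 23 = 1^2 * 5 = 1*5 = 5
  bit 1 = 1: r = r^2 * 5 mod 23 = 5^2 * 5 = 2*5 = 10
  bit 2 = 0: r = r^2 mod 23 = 10^2 = 8
  -> B = 8
s = B^a = 8^13 mod 23  (bits of 13 = 1101)
  bit 0 = 1: r = r^2 * 8 mod 23 = 1^2 * 8 = 1*8 = 8
  bit 1 = 1: r = r^2 * 8 mod 23 = 8^2 * 8 = 18*8 = 6
  bit 2 = 0: r = r^2 mod 23 = 6^2 = 13
  bit 3 = 1: r = r^2 * 8 mod 23 = 13^2 * 8 = 8*8 = 18
  -> s = B^a = 18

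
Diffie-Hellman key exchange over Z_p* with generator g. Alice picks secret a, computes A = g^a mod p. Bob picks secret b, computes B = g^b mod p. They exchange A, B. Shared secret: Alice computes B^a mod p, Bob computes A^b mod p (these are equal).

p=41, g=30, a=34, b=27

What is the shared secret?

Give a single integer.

A = 30^34 mod 41  (bits of 34 = 100010)
  bit 0 = 1: r = r^2 * 30 mod 41 = 1^2 * 30 = 1*30 = 30
  bit 1 = 0: r = r^2 mod 41 = 30^2 = 39
  bit 2 = 0: r = r^2 mod 41 = 39^2 = 4
  bit 3 = 0: r = r^2 mod 41 = 4^2 = 16
  bit 4 = 1: r = r^2 * 30 mod 41 = 16^2 * 30 = 10*30 = 13
  bit 5 = 0: r = r^2 mod 41 = 13^2 = 5
  -> A = 5
B = 30^27 mod 41  (bits of 27 = 11011)
  bit 0 = 1: r = r^2 * 30 mod 41 = 1^2 * 30 = 1*30 = 30
  bit 1 = 1: r = r^2 * 30 mod 41 = 30^2 * 30 = 39*30 = 22
  bit 2 = 0: r = r^2 mod 41 = 22^2 = 33
  bit 3 = 1: r = r^2 * 30 mod 41 = 33^2 * 30 = 23*30 = 34
  bit 4 = 1: r = r^2 * 30 mod 41 = 34^2 * 30 = 8*30 = 35
  -> B = 35
s = B^a = 35^34 mod 41  (bits of 34 = 100010)
  bit 0 = 1: r = r^2 * 35 mod 41 = 1^2 * 35 = 1*35 = 35
  bit 1 = 0: r = r^2 mod 41 = 35^2 = 36
  bit 2 = 0: r = r^2 mod 41 = 36^2 = 25
  bit 3 = 0: r = r^2 mod 41 = 25^2 = 10
  bit 4 = 1: r = r^2 * 35 mod 41 = 10^2 * 35 = 18*35 = 15
  bit 5 = 0: r = r^2 mod 41 = 15^2 = 20
  -> s = B^a = 20

Answer: 20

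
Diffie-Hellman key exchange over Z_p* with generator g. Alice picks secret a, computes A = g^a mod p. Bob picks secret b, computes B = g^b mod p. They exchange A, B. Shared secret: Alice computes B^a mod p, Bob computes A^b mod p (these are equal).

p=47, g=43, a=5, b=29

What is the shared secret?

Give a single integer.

A = 43^5 mod 47  (bits of 5 = 101)
  bit 0 = 1: r = r^2 * 43 mod 47 = 1^2 * 43 = 1*43 = 43
  bit 1 = 0: r = r^2 mod 47 = 43^2 = 16
  bit 2 = 1: r = r^2 * 43 mod 47 = 16^2 * 43 = 21*43 = 10
  -> A = 10
B = 43^29 mod 47  (bits of 29 = 11101)
  bit 0 = 1: r = r^2 * 43 mod 47 = 1^2 * 43 = 1*43 = 43
  bit 1 = 1: r = r^2 * 43 mod 47 = 43^2 * 43 = 16*43 = 30
  bit 2 = 1: r = r^2 * 43 mod 47 = 30^2 * 43 = 7*43 = 19
  bit 3 = 0: r = r^2 mod 47 = 19^2 = 32
  bit 4 = 1: r = r^2 * 43 mod 47 = 32^2 * 43 = 37*43 = 40
  -> B = 40
s = B^a = 40^5 mod 47  (bits of 5 = 101)
  bit 0 = 1: r = r^2 * 40 mod 47 = 1^2 * 40 = 1*40 = 40
  bit 1 = 0: r = r^2 mod 47 = 40^2 = 2
  bit 2 = 1: r = r^2 * 40 mod 47 = 2^2 * 40 = 4*40 = 19
  -> s = B^a = 19

Answer: 19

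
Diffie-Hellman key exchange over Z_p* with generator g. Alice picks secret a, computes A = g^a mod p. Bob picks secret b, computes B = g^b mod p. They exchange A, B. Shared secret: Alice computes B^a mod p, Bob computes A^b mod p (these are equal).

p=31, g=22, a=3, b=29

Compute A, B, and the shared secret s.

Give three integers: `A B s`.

Answer: 15 24 29

Derivation:
A = 22^3 mod 31  (bits of 3 = 11)
  bit 0 = 1: r = r^2 * 22 mod 31 = 1^2 * 22 = 1*22 = 22
  bit 1 = 1: r = r^2 * 22 mod 31 = 22^2 * 22 = 19*22 = 15
  -> A = 15
B = 22^29 mod 31  (bits of 29 = 11101)
  bit 0 = 1: r = r^2 * 22 mod 31 = 1^2 * 22 = 1*22 = 22
  bit 1 = 1: r = r^2 * 22 mod 31 = 22^2 * 22 = 19*22 = 15
  bit 2 = 1: r = r^2 * 22 mod 31 = 15^2 * 22 = 8*22 = 21
  bit 3 = 0: r = r^2 mod 31 = 21^2 = 7
  bit 4 = 1: r = r^2 * 22 mod 31 = 7^2 * 22 = 18*22 = 24
  -> B = 24
s = B^a = 24^3 mod 31  (bits of 3 = 11)
  bit 0 = 1: r = r^2 * 24 mod 31 = 1^2 * 24 = 1*24 = 24
  bit 1 = 1: r = r^2 * 24 mod 31 = 24^2 * 24 = 18*24 = 29
  -> s = B^a = 29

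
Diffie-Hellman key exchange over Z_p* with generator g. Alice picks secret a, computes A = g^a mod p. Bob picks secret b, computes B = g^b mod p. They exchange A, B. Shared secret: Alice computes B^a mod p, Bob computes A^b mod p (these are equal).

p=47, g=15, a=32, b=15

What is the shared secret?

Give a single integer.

Answer: 21

Derivation:
A = 15^32 mod 47  (bits of 32 = 100000)
  bit 0 = 1: r = r^2 * 15 mod 47 = 1^2 * 15 = 1*15 = 15
  bit 1 = 0: r = r^2 mod 47 = 15^2 = 37
  bit 2 = 0: r = r^2 mod 47 = 37^2 = 6
  bit 3 = 0: r = r^2 mod 47 = 6^2 = 36
  bit 4 = 0: r = r^2 mod 47 = 36^2 = 27
  bit 5 = 0: r = r^2 mod 47 = 27^2 = 24
  -> A = 24
B = 15^15 mod 47  (bits of 15 = 1111)
  bit 0 = 1: r = r^2 * 15 mod 47 = 1^2 * 15 = 1*15 = 15
  bit 1 = 1: r = r^2 * 15 mod 47 = 15^2 * 15 = 37*15 = 38
  bit 2 = 1: r = r^2 * 15 mod 47 = 38^2 * 15 = 34*15 = 40
  bit 3 = 1: r = r^2 * 15 mod 47 = 40^2 * 15 = 2*15 = 30
  -> B = 30
s = B^a = 30^32 mod 47  (bits of 32 = 100000)
  bit 0 = 1: r = r^2 * 30 mod 47 = 1^2 * 30 = 1*30 = 30
  bit 1 = 0: r = r^2 mod 47 = 30^2 = 7
  bit 2 = 0: r = r^2 mod 47 = 7^2 = 2
  bit 3 = 0: r = r^2 mod 47 = 2^2 = 4
  bit 4 = 0: r = r^2 mod 47 = 4^2 = 16
  bit 5 = 0: r = r^2 mod 47 = 16^2 = 21
  -> s = B^a = 21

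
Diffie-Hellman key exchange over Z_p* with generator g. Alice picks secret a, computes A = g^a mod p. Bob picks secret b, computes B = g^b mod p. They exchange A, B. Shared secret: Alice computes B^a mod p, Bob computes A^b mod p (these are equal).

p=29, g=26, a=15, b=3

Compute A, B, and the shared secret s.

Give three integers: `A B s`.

Answer: 3 2 27

Derivation:
A = 26^15 mod 29  (bits of 15 = 1111)
  bit 0 = 1: r = r^2 * 26 mod 29 = 1^2 * 26 = 1*26 = 26
  bit 1 = 1: r = r^2 * 26 mod 29 = 26^2 * 26 = 9*26 = 2
  bit 2 = 1: r = r^2 * 26 mod 29 = 2^2 * 26 = 4*26 = 17
  bit 3 = 1: r = r^2 * 26 mod 29 = 17^2 * 26 = 28*26 = 3
  -> A = 3
B = 26^3 mod 29  (bits of 3 = 11)
  bit 0 = 1: r = r^2 * 26 mod 29 = 1^2 * 26 = 1*26 = 26
  bit 1 = 1: r = r^2 * 26 mod 29 = 26^2 * 26 = 9*26 = 2
  -> B = 2
s = B^a = 2^15 mod 29  (bits of 15 = 1111)
  bit 0 = 1: r = r^2 * 2 mod 29 = 1^2 * 2 = 1*2 = 2
  bit 1 = 1: r = r^2 * 2 mod 29 = 2^2 * 2 = 4*2 = 8
  bit 2 = 1: r = r^2 * 2 mod 29 = 8^2 * 2 = 6*2 = 12
  bit 3 = 1: r = r^2 * 2 mod 29 = 12^2 * 2 = 28*2 = 27
  -> s = B^a = 27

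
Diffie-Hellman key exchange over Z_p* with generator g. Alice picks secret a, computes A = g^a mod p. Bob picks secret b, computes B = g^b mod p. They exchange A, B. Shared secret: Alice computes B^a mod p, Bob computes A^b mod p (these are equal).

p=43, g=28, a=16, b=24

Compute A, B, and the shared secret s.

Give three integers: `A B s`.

A = 28^16 mod 43  (bits of 16 = 10000)
  bit 0 = 1: r = r^2 * 28 mod 43 = 1^2 * 28 = 1*28 = 28
  bit 1 = 0: r = r^2 mod 43 = 28^2 = 10
  bit 2 = 0: r = r^2 mod 43 = 10^2 = 14
  bit 3 = 0: r = r^2 mod 43 = 14^2 = 24
  bit 4 = 0: r = r^2 mod 43 = 24^2 = 17
  -> A = 17
B = 28^24 mod 43  (bits of 24 = 11000)
  bit 0 = 1: r = r^2 * 28 mod 43 = 1^2 * 28 = 1*28 = 28
  bit 1 = 1: r = r^2 * 28 mod 43 = 28^2 * 28 = 10*28 = 22
  bit 2 = 0: r = r^2 mod 43 = 22^2 = 11
  bit 3 = 0: r = r^2 mod 43 = 11^2 = 35
  bit 4 = 0: r = r^2 mod 43 = 35^2 = 21
  -> B = 21
s = B^a = 21^16 mod 43  (bits of 16 = 10000)
  bit 0 = 1: r = r^2 * 21 mod 43 = 1^2 * 21 = 1*21 = 21
  bit 1 = 0: r = r^2 mod 43 = 21^2 = 11
  bit 2 = 0: r = r^2 mod 43 = 11^2 = 35
  bit 3 = 0: r = r^2 mod 43 = 35^2 = 21
  bit 4 = 0: r = r^2 mod 43 = 21^2 = 11
  -> s = B^a = 11

Answer: 17 21 11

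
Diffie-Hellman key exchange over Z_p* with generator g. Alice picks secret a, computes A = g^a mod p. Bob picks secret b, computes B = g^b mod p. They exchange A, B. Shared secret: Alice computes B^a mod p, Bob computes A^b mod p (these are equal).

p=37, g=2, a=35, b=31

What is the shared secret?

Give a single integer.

Answer: 32

Derivation:
A = 2^35 mod 37  (bits of 35 = 100011)
  bit 0 = 1: r = r^2 * 2 mod 37 = 1^2 * 2 = 1*2 = 2
  bit 1 = 0: r = r^2 mod 37 = 2^2 = 4
  bit 2 = 0: r = r^2 mod 37 = 4^2 = 16
  bit 3 = 0: r = r^2 mod 37 = 16^2 = 34
  bit 4 = 1: r = r^2 * 2 mod 37 = 34^2 * 2 = 9*2 = 18
  bit 5 = 1: r = r^2 * 2 mod 37 = 18^2 * 2 = 28*2 = 19
  -> A = 19
B = 2^31 mod 37  (bits of 31 = 11111)
  bit 0 = 1: r = r^2 * 2 mod 37 = 1^2 * 2 = 1*2 = 2
  bit 1 = 1: r = r^2 * 2 mod 37 = 2^2 * 2 = 4*2 = 8
  bit 2 = 1: r = r^2 * 2 mod 37 = 8^2 * 2 = 27*2 = 17
  bit 3 = 1: r = r^2 * 2 mod 37 = 17^2 * 2 = 30*2 = 23
  bit 4 = 1: r = r^2 * 2 mod 37 = 23^2 * 2 = 11*2 = 22
  -> B = 22
s = B^a = 22^35 mod 37  (bits of 35 = 100011)
  bit 0 = 1: r = r^2 * 22 mod 37 = 1^2 * 22 = 1*22 = 22
  bit 1 = 0: r = r^2 mod 37 = 22^2 = 3
  bit 2 = 0: r = r^2 mod 37 = 3^2 = 9
  bit 3 = 0: r = r^2 mod 37 = 9^2 = 7
  bit 4 = 1: r = r^2 * 22 mod 37 = 7^2 * 22 = 12*22 = 5
  bit 5 = 1: r = r^2 * 22 mod 37 = 5^2 * 22 = 25*22 = 32
  -> s = B^a = 32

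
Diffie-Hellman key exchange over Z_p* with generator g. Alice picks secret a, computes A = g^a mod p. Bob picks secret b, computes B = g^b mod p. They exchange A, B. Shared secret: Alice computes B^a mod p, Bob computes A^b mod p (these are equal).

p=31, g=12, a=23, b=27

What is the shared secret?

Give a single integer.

Answer: 29

Derivation:
A = 12^23 mod 31  (bits of 23 = 10111)
  bit 0 = 1: r = r^2 * 12 mod 31 = 1^2 * 12 = 1*12 = 12
  bit 1 = 0: r = r^2 mod 31 = 12^2 = 20
  bit 2 = 1: r = r^2 * 12 mod 31 = 20^2 * 12 = 28*12 = 26
  bit 3 = 1: r = r^2 * 12 mod 31 = 26^2 * 12 = 25*12 = 21
  bit 4 = 1: r = r^2 * 12 mod 31 = 21^2 * 12 = 7*12 = 22
  -> A = 22
B = 12^27 mod 31  (bits of 27 = 11011)
  bit 0 = 1: r = r^2 * 12 mod 31 = 1^2 * 12 = 1*12 = 12
  bit 1 = 1: r = r^2 * 12 mod 31 = 12^2 * 12 = 20*12 = 23
  bit 2 = 0: r = r^2 mod 31 = 23^2 = 2
  bit 3 = 1: r = r^2 * 12 mod 31 = 2^2 * 12 = 4*12 = 17
  bit 4 = 1: r = r^2 * 12 mod 31 = 17^2 * 12 = 10*12 = 27
  -> B = 27
s = B^a = 27^23 mod 31  (bits of 23 = 10111)
  bit 0 = 1: r = r^2 * 27 mod 31 = 1^2 * 27 = 1*27 = 27
  bit 1 = 0: r = r^2 mod 31 = 27^2 = 16
  bit 2 = 1: r = r^2 * 27 mod 31 = 16^2 * 27 = 8*27 = 30
  bit 3 = 1: r = r^2 * 27 mod 31 = 30^2 * 27 = 1*27 = 27
  bit 4 = 1: r = r^2 * 27 mod 31 = 27^2 * 27 = 16*27 = 29
  -> s = B^a = 29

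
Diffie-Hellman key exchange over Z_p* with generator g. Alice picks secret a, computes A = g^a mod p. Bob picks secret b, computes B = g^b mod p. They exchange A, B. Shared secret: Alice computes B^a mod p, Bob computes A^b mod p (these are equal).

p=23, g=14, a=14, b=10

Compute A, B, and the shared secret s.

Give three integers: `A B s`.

A = 14^14 mod 23  (bits of 14 = 1110)
  bit 0 = 1: r = r^2 * 14 mod 23 = 1^2 * 14 = 1*14 = 14
  bit 1 = 1: r = r^2 * 14 mod 23 = 14^2 * 14 = 12*14 = 7
  bit 2 = 1: r = r^2 * 14 mod 23 = 7^2 * 14 = 3*14 = 19
  bit 3 = 0: r = r^2 mod 23 = 19^2 = 16
  -> A = 16
B = 14^10 mod 23  (bits of 10 = 1010)
  bit 0 = 1: r = r^2 * 14 mod 23 = 1^2 * 14 = 1*14 = 14
  bit 1 = 0: r = r^2 mod 23 = 14^2 = 12
  bit 2 = 1: r = r^2 * 14 mod 23 = 12^2 * 14 = 6*14 = 15
  bit 3 = 0: r = r^2 mod 23 = 15^2 = 18
  -> B = 18
s = B^a = 18^14 mod 23  (bits of 14 = 1110)
  bit 0 = 1: r = r^2 * 18 mod 23 = 1^2 * 18 = 1*18 = 18
  bit 1 = 1: r = r^2 * 18 mod 23 = 18^2 * 18 = 2*18 = 13
  bit 2 = 1: r = r^2 * 18 mod 23 = 13^2 * 18 = 8*18 = 6
  bit 3 = 0: r = r^2 mod 23 = 6^2 = 13
  -> s = B^a = 13

Answer: 16 18 13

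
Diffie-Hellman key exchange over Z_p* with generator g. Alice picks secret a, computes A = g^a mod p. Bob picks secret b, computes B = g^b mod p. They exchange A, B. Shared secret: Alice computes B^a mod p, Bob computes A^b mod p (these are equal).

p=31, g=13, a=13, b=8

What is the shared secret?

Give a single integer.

A = 13^13 mod 31  (bits of 13 = 1101)
  bit 0 = 1: r = r^2 * 13 mod 31 = 1^2 * 13 = 1*13 = 13
  bit 1 = 1: r = r^2 * 13 mod 31 = 13^2 * 13 = 14*13 = 27
  bit 2 = 0: r = r^2 mod 31 = 27^2 = 16
  bit 3 = 1: r = r^2 * 13 mod 31 = 16^2 * 13 = 8*13 = 11
  -> A = 11
B = 13^8 mod 31  (bits of 8 = 1000)
  bit 0 = 1: r = r^2 * 13 mod 31 = 1^2 * 13 = 1*13 = 13
  bit 1 = 0: r = r^2 mod 31 = 13^2 = 14
  bit 2 = 0: r = r^2 mod 31 = 14^2 = 10
  bit 3 = 0: r = r^2 mod 31 = 10^2 = 7
  -> B = 7
s = B^a = 7^13 mod 31  (bits of 13 = 1101)
  bit 0 = 1: r = r^2 * 7 mod 31 = 1^2 * 7 = 1*7 = 7
  bit 1 = 1: r = r^2 * 7 mod 31 = 7^2 * 7 = 18*7 = 2
  bit 2 = 0: r = r^2 mod 31 = 2^2 = 4
  bit 3 = 1: r = r^2 * 7 mod 31 = 4^2 * 7 = 16*7 = 19
  -> s = B^a = 19

Answer: 19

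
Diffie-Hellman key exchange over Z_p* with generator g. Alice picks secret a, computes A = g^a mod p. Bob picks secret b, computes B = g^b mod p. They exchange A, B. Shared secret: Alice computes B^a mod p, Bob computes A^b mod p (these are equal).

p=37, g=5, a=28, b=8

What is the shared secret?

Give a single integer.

Answer: 16

Derivation:
A = 5^28 mod 37  (bits of 28 = 11100)
  bit 0 = 1: r = r^2 * 5 mod 37 = 1^2 * 5 = 1*5 = 5
  bit 1 = 1: r = r^2 * 5 mod 37 = 5^2 * 5 = 25*5 = 14
  bit 2 = 1: r = r^2 * 5 mod 37 = 14^2 * 5 = 11*5 = 18
  bit 3 = 0: r = r^2 mod 37 = 18^2 = 28
  bit 4 = 0: r = r^2 mod 37 = 28^2 = 7
  -> A = 7
B = 5^8 mod 37  (bits of 8 = 1000)
  bit 0 = 1: r = r^2 * 5 mod 37 = 1^2 * 5 = 1*5 = 5
  bit 1 = 0: r = r^2 mod 37 = 5^2 = 25
  bit 2 = 0: r = r^2 mod 37 = 25^2 = 33
  bit 3 = 0: r = r^2 mod 37 = 33^2 = 16
  -> B = 16
s = B^a = 16^28 mod 37  (bits of 28 = 11100)
  bit 0 = 1: r = r^2 * 16 mod 37 = 1^2 * 16 = 1*16 = 16
  bit 1 = 1: r = r^2 * 16 mod 37 = 16^2 * 16 = 34*16 = 26
  bit 2 = 1: r = r^2 * 16 mod 37 = 26^2 * 16 = 10*16 = 12
  bit 3 = 0: r = r^2 mod 37 = 12^2 = 33
  bit 4 = 0: r = r^2 mod 37 = 33^2 = 16
  -> s = B^a = 16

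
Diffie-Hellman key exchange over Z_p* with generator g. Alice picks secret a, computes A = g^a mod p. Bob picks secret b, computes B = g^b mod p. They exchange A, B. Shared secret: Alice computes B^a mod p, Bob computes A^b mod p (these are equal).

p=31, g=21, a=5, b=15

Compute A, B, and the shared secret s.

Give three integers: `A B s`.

Answer: 6 30 30

Derivation:
A = 21^5 mod 31  (bits of 5 = 101)
  bit 0 = 1: r = r^2 * 21 mod 31 = 1^2 * 21 = 1*21 = 21
  bit 1 = 0: r = r^2 mod 31 = 21^2 = 7
  bit 2 = 1: r = r^2 * 21 mod 31 = 7^2 * 21 = 18*21 = 6
  -> A = 6
B = 21^15 mod 31  (bits of 15 = 1111)
  bit 0 = 1: r = r^2 * 21 mod 31 = 1^2 * 21 = 1*21 = 21
  bit 1 = 1: r = r^2 * 21 mod 31 = 21^2 * 21 = 7*21 = 23
  bit 2 = 1: r = r^2 * 21 mod 31 = 23^2 * 21 = 2*21 = 11
  bit 3 = 1: r = r^2 * 21 mod 31 = 11^2 * 21 = 28*21 = 30
  -> B = 30
s = B^a = 30^5 mod 31  (bits of 5 = 101)
  bit 0 = 1: r = r^2 * 30 mod 31 = 1^2 * 30 = 1*30 = 30
  bit 1 = 0: r = r^2 mod 31 = 30^2 = 1
  bit 2 = 1: r = r^2 * 30 mod 31 = 1^2 * 30 = 1*30 = 30
  -> s = B^a = 30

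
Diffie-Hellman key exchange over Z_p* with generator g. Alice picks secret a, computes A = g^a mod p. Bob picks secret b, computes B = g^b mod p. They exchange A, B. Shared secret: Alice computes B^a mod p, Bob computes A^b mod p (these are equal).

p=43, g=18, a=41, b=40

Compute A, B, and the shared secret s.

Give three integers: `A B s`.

A = 18^41 mod 43  (bits of 41 = 101001)
  bit 0 = 1: r = r^2 * 18 mod 43 = 1^2 * 18 = 1*18 = 18
  bit 1 = 0: r = r^2 mod 43 = 18^2 = 23
  bit 2 = 1: r = r^2 * 18 mod 43 = 23^2 * 18 = 13*18 = 19
  bit 3 = 0: r = r^2 mod 43 = 19^2 = 17
  bit 4 = 0: r = r^2 mod 43 = 17^2 = 31
  bit 5 = 1: r = r^2 * 18 mod 43 = 31^2 * 18 = 15*18 = 12
  -> A = 12
B = 18^40 mod 43  (bits of 40 = 101000)
  bit 0 = 1: r = r^2 * 18 mod 43 = 1^2 * 18 = 1*18 = 18
  bit 1 = 0: r = r^2 mod 43 = 18^2 = 23
  bit 2 = 1: r = r^2 * 18 mod 43 = 23^2 * 18 = 13*18 = 19
  bit 3 = 0: r = r^2 mod 43 = 19^2 = 17
  bit 4 = 0: r = r^2 mod 43 = 17^2 = 31
  bit 5 = 0: r = r^2 mod 43 = 31^2 = 15
  -> B = 15
s = B^a = 15^41 mod 43  (bits of 41 = 101001)
  bit 0 = 1: r = r^2 * 15 mod 43 = 1^2 * 15 = 1*15 = 15
  bit 1 = 0: r = r^2 mod 43 = 15^2 = 10
  bit 2 = 1: r = r^2 * 15 mod 43 = 10^2 * 15 = 14*15 = 38
  bit 3 = 0: r = r^2 mod 43 = 38^2 = 25
  bit 4 = 0: r = r^2 mod 43 = 25^2 = 23
  bit 5 = 1: r = r^2 * 15 mod 43 = 23^2 * 15 = 13*15 = 23
  -> s = B^a = 23

Answer: 12 15 23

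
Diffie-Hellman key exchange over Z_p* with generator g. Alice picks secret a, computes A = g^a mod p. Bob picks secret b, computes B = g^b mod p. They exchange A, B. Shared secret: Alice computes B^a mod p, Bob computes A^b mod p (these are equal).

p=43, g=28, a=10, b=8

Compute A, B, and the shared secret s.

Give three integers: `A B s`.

A = 28^10 mod 43  (bits of 10 = 1010)
  bit 0 = 1: r = r^2 * 28 mod 43 = 1^2 * 28 = 1*28 = 28
  bit 1 = 0: r = r^2 mod 43 = 28^2 = 10
  bit 2 = 1: r = r^2 * 28 mod 43 = 10^2 * 28 = 14*28 = 5
  bit 3 = 0: r = r^2 mod 43 = 5^2 = 25
  -> A = 25
B = 28^8 mod 43  (bits of 8 = 1000)
  bit 0 = 1: r = r^2 * 28 mod 43 = 1^2 * 28 = 1*28 = 28
  bit 1 = 0: r = r^2 mod 43 = 28^2 = 10
  bit 2 = 0: r = r^2 mod 43 = 10^2 = 14
  bit 3 = 0: r = r^2 mod 43 = 14^2 = 24
  -> B = 24
s = B^a = 24^10 mod 43  (bits of 10 = 1010)
  bit 0 = 1: r = r^2 * 24 mod 43 = 1^2 * 24 = 1*24 = 24
  bit 1 = 0: r = r^2 mod 43 = 24^2 = 17
  bit 2 = 1: r = r^2 * 24 mod 43 = 17^2 * 24 = 31*24 = 13
  bit 3 = 0: r = r^2 mod 43 = 13^2 = 40
  -> s = B^a = 40

Answer: 25 24 40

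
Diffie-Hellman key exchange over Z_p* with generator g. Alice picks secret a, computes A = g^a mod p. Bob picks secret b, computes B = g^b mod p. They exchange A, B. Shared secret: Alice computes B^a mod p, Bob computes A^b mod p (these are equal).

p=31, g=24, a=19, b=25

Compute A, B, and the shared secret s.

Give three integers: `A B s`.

Answer: 17 6 6

Derivation:
A = 24^19 mod 31  (bits of 19 = 10011)
  bit 0 = 1: r = r^2 * 24 mod 31 = 1^2 * 24 = 1*24 = 24
  bit 1 = 0: r = r^2 mod 31 = 24^2 = 18
  bit 2 = 0: r = r^2 mod 31 = 18^2 = 14
  bit 3 = 1: r = r^2 * 24 mod 31 = 14^2 * 24 = 10*24 = 23
  bit 4 = 1: r = r^2 * 24 mod 31 = 23^2 * 24 = 2*24 = 17
  -> A = 17
B = 24^25 mod 31  (bits of 25 = 11001)
  bit 0 = 1: r = r^2 * 24 mod 31 = 1^2 * 24 = 1*24 = 24
  bit 1 = 1: r = r^2 * 24 mod 31 = 24^2 * 24 = 18*24 = 29
  bit 2 = 0: r = r^2 mod 31 = 29^2 = 4
  bit 3 = 0: r = r^2 mod 31 = 4^2 = 16
  bit 4 = 1: r = r^2 * 24 mod 31 = 16^2 * 24 = 8*24 = 6
  -> B = 6
s = B^a = 6^19 mod 31  (bits of 19 = 10011)
  bit 0 = 1: r = r^2 * 6 mod 31 = 1^2 * 6 = 1*6 = 6
  bit 1 = 0: r = r^2 mod 31 = 6^2 = 5
  bit 2 = 0: r = r^2 mod 31 = 5^2 = 25
  bit 3 = 1: r = r^2 * 6 mod 31 = 25^2 * 6 = 5*6 = 30
  bit 4 = 1: r = r^2 * 6 mod 31 = 30^2 * 6 = 1*6 = 6
  -> s = B^a = 6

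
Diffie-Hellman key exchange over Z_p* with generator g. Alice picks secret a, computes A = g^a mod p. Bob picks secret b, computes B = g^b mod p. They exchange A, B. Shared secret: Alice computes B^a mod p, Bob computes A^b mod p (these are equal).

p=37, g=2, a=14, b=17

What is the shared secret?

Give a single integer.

Answer: 21

Derivation:
A = 2^14 mod 37  (bits of 14 = 1110)
  bit 0 = 1: r = r^2 * 2 mod 37 = 1^2 * 2 = 1*2 = 2
  bit 1 = 1: r = r^2 * 2 mod 37 = 2^2 * 2 = 4*2 = 8
  bit 2 = 1: r = r^2 * 2 mod 37 = 8^2 * 2 = 27*2 = 17
  bit 3 = 0: r = r^2 mod 37 = 17^2 = 30
  -> A = 30
B = 2^17 mod 37  (bits of 17 = 10001)
  bit 0 = 1: r = r^2 * 2 mod 37 = 1^2 * 2 = 1*2 = 2
  bit 1 = 0: r = r^2 mod 37 = 2^2 = 4
  bit 2 = 0: r = r^2 mod 37 = 4^2 = 16
  bit 3 = 0: r = r^2 mod 37 = 16^2 = 34
  bit 4 = 1: r = r^2 * 2 mod 37 = 34^2 * 2 = 9*2 = 18
  -> B = 18
s = B^a = 18^14 mod 37  (bits of 14 = 1110)
  bit 0 = 1: r = r^2 * 18 mod 37 = 1^2 * 18 = 1*18 = 18
  bit 1 = 1: r = r^2 * 18 mod 37 = 18^2 * 18 = 28*18 = 23
  bit 2 = 1: r = r^2 * 18 mod 37 = 23^2 * 18 = 11*18 = 13
  bit 3 = 0: r = r^2 mod 37 = 13^2 = 21
  -> s = B^a = 21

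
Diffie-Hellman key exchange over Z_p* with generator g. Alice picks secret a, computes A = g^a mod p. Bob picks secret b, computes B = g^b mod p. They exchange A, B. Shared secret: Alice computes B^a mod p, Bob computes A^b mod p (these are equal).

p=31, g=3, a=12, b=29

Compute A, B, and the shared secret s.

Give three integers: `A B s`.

Answer: 8 21 4

Derivation:
A = 3^12 mod 31  (bits of 12 = 1100)
  bit 0 = 1: r = r^2 * 3 mod 31 = 1^2 * 3 = 1*3 = 3
  bit 1 = 1: r = r^2 * 3 mod 31 = 3^2 * 3 = 9*3 = 27
  bit 2 = 0: r = r^2 mod 31 = 27^2 = 16
  bit 3 = 0: r = r^2 mod 31 = 16^2 = 8
  -> A = 8
B = 3^29 mod 31  (bits of 29 = 11101)
  bit 0 = 1: r = r^2 * 3 mod 31 = 1^2 * 3 = 1*3 = 3
  bit 1 = 1: r = r^2 * 3 mod 31 = 3^2 * 3 = 9*3 = 27
  bit 2 = 1: r = r^2 * 3 mod 31 = 27^2 * 3 = 16*3 = 17
  bit 3 = 0: r = r^2 mod 31 = 17^2 = 10
  bit 4 = 1: r = r^2 * 3 mod 31 = 10^2 * 3 = 7*3 = 21
  -> B = 21
s = B^a = 21^12 mod 31  (bits of 12 = 1100)
  bit 0 = 1: r = r^2 * 21 mod 31 = 1^2 * 21 = 1*21 = 21
  bit 1 = 1: r = r^2 * 21 mod 31 = 21^2 * 21 = 7*21 = 23
  bit 2 = 0: r = r^2 mod 31 = 23^2 = 2
  bit 3 = 0: r = r^2 mod 31 = 2^2 = 4
  -> s = B^a = 4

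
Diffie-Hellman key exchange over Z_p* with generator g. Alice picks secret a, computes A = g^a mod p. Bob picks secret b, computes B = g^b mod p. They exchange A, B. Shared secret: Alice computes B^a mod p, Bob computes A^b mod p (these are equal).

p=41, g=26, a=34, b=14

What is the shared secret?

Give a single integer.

Answer: 4

Derivation:
A = 26^34 mod 41  (bits of 34 = 100010)
  bit 0 = 1: r = r^2 * 26 mod 41 = 1^2 * 26 = 1*26 = 26
  bit 1 = 0: r = r^2 mod 41 = 26^2 = 20
  bit 2 = 0: r = r^2 mod 41 = 20^2 = 31
  bit 3 = 0: r = r^2 mod 41 = 31^2 = 18
  bit 4 = 1: r = r^2 * 26 mod 41 = 18^2 * 26 = 37*26 = 19
  bit 5 = 0: r = r^2 mod 41 = 19^2 = 33
  -> A = 33
B = 26^14 mod 41  (bits of 14 = 1110)
  bit 0 = 1: r = r^2 * 26 mod 41 = 1^2 * 26 = 1*26 = 26
  bit 1 = 1: r = r^2 * 26 mod 41 = 26^2 * 26 = 20*26 = 28
  bit 2 = 1: r = r^2 * 26 mod 41 = 28^2 * 26 = 5*26 = 7
  bit 3 = 0: r = r^2 mod 41 = 7^2 = 8
  -> B = 8
s = B^a = 8^34 mod 41  (bits of 34 = 100010)
  bit 0 = 1: r = r^2 * 8 mod 41 = 1^2 * 8 = 1*8 = 8
  bit 1 = 0: r = r^2 mod 41 = 8^2 = 23
  bit 2 = 0: r = r^2 mod 41 = 23^2 = 37
  bit 3 = 0: r = r^2 mod 41 = 37^2 = 16
  bit 4 = 1: r = r^2 * 8 mod 41 = 16^2 * 8 = 10*8 = 39
  bit 5 = 0: r = r^2 mod 41 = 39^2 = 4
  -> s = B^a = 4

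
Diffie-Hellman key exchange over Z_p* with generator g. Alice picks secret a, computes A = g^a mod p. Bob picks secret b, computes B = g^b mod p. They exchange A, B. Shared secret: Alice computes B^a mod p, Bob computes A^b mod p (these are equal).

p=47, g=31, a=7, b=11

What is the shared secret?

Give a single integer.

Answer: 5

Derivation:
A = 31^7 mod 47  (bits of 7 = 111)
  bit 0 = 1: r = r^2 * 31 mod 47 = 1^2 * 31 = 1*31 = 31
  bit 1 = 1: r = r^2 * 31 mod 47 = 31^2 * 31 = 21*31 = 40
  bit 2 = 1: r = r^2 * 31 mod 47 = 40^2 * 31 = 2*31 = 15
  -> A = 15
B = 31^11 mod 47  (bits of 11 = 1011)
  bit 0 = 1: r = r^2 * 31 mod 47 = 1^2 * 31 = 1*31 = 31
  bit 1 = 0: r = r^2 mod 47 = 31^2 = 21
  bit 2 = 1: r = r^2 * 31 mod 47 = 21^2 * 31 = 18*31 = 41
  bit 3 = 1: r = r^2 * 31 mod 47 = 41^2 * 31 = 36*31 = 35
  -> B = 35
s = B^a = 35^7 mod 47  (bits of 7 = 111)
  bit 0 = 1: r = r^2 * 35 mod 47 = 1^2 * 35 = 1*35 = 35
  bit 1 = 1: r = r^2 * 35 mod 47 = 35^2 * 35 = 3*35 = 11
  bit 2 = 1: r = r^2 * 35 mod 47 = 11^2 * 35 = 27*35 = 5
  -> s = B^a = 5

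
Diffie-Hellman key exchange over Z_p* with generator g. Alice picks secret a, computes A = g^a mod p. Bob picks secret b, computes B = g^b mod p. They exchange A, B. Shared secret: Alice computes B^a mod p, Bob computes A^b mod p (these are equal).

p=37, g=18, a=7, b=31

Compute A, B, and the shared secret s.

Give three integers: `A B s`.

A = 18^7 mod 37  (bits of 7 = 111)
  bit 0 = 1: r = r^2 * 18 mod 37 = 1^2 * 18 = 1*18 = 18
  bit 1 = 1: r = r^2 * 18 mod 37 = 18^2 * 18 = 28*18 = 23
  bit 2 = 1: r = r^2 * 18 mod 37 = 23^2 * 18 = 11*18 = 13
  -> A = 13
B = 18^31 mod 37  (bits of 31 = 11111)
  bit 0 = 1: r = r^2 * 18 mod 37 = 1^2 * 18 = 1*18 = 18
  bit 1 = 1: r = r^2 * 18 mod 37 = 18^2 * 18 = 28*18 = 23
  bit 2 = 1: r = r^2 * 18 mod 37 = 23^2 * 18 = 11*18 = 13
  bit 3 = 1: r = r^2 * 18 mod 37 = 13^2 * 18 = 21*18 = 8
  bit 4 = 1: r = r^2 * 18 mod 37 = 8^2 * 18 = 27*18 = 5
  -> B = 5
s = B^a = 5^7 mod 37  (bits of 7 = 111)
  bit 0 = 1: r = r^2 * 5 mod 37 = 1^2 * 5 = 1*5 = 5
  bit 1 = 1: r = r^2 * 5 mod 37 = 5^2 * 5 = 25*5 = 14
  bit 2 = 1: r = r^2 * 5 mod 37 = 14^2 * 5 = 11*5 = 18
  -> s = B^a = 18

Answer: 13 5 18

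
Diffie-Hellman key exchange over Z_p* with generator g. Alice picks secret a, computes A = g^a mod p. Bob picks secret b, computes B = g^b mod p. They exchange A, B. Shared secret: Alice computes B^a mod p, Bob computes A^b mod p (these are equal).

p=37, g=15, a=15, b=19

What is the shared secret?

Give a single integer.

Answer: 14

Derivation:
A = 15^15 mod 37  (bits of 15 = 1111)
  bit 0 = 1: r = r^2 * 15 mod 37 = 1^2 * 15 = 1*15 = 15
  bit 1 = 1: r = r^2 * 15 mod 37 = 15^2 * 15 = 3*15 = 8
  bit 2 = 1: r = r^2 * 15 mod 37 = 8^2 * 15 = 27*15 = 35
  bit 3 = 1: r = r^2 * 15 mod 37 = 35^2 * 15 = 4*15 = 23
  -> A = 23
B = 15^19 mod 37  (bits of 19 = 10011)
  bit 0 = 1: r = r^2 * 15 mod 37 = 1^2 * 15 = 1*15 = 15
  bit 1 = 0: r = r^2 mod 37 = 15^2 = 3
  bit 2 = 0: r = r^2 mod 37 = 3^2 = 9
  bit 3 = 1: r = r^2 * 15 mod 37 = 9^2 * 15 = 7*15 = 31
  bit 4 = 1: r = r^2 * 15 mod 37 = 31^2 * 15 = 36*15 = 22
  -> B = 22
s = B^a = 22^15 mod 37  (bits of 15 = 1111)
  bit 0 = 1: r = r^2 * 22 mod 37 = 1^2 * 22 = 1*22 = 22
  bit 1 = 1: r = r^2 * 22 mod 37 = 22^2 * 22 = 3*22 = 29
  bit 2 = 1: r = r^2 * 22 mod 37 = 29^2 * 22 = 27*22 = 2
  bit 3 = 1: r = r^2 * 22 mod 37 = 2^2 * 22 = 4*22 = 14
  -> s = B^a = 14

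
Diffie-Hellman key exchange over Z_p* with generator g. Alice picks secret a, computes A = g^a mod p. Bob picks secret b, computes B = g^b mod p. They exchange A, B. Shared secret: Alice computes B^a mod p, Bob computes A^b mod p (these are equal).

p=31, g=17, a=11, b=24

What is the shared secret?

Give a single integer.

Answer: 4

Derivation:
A = 17^11 mod 31  (bits of 11 = 1011)
  bit 0 = 1: r = r^2 * 17 mod 31 = 1^2 * 17 = 1*17 = 17
  bit 1 = 0: r = r^2 mod 31 = 17^2 = 10
  bit 2 = 1: r = r^2 * 17 mod 31 = 10^2 * 17 = 7*17 = 26
  bit 3 = 1: r = r^2 * 17 mod 31 = 26^2 * 17 = 25*17 = 22
  -> A = 22
B = 17^24 mod 31  (bits of 24 = 11000)
  bit 0 = 1: r = r^2 * 17 mod 31 = 1^2 * 17 = 1*17 = 17
  bit 1 = 1: r = r^2 * 17 mod 31 = 17^2 * 17 = 10*17 = 15
  bit 2 = 0: r = r^2 mod 31 = 15^2 = 8
  bit 3 = 0: r = r^2 mod 31 = 8^2 = 2
  bit 4 = 0: r = r^2 mod 31 = 2^2 = 4
  -> B = 4
s = B^a = 4^11 mod 31  (bits of 11 = 1011)
  bit 0 = 1: r = r^2 * 4 mod 31 = 1^2 * 4 = 1*4 = 4
  bit 1 = 0: r = r^2 mod 31 = 4^2 = 16
  bit 2 = 1: r = r^2 * 4 mod 31 = 16^2 * 4 = 8*4 = 1
  bit 3 = 1: r = r^2 * 4 mod 31 = 1^2 * 4 = 1*4 = 4
  -> s = B^a = 4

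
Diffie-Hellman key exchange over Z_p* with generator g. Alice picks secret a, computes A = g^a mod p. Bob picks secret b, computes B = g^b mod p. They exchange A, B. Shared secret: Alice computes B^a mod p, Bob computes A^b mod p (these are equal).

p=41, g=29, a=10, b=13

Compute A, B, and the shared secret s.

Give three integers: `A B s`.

Answer: 9 28 9

Derivation:
A = 29^10 mod 41  (bits of 10 = 1010)
  bit 0 = 1: r = r^2 * 29 mod 41 = 1^2 * 29 = 1*29 = 29
  bit 1 = 0: r = r^2 mod 41 = 29^2 = 21
  bit 2 = 1: r = r^2 * 29 mod 41 = 21^2 * 29 = 31*29 = 38
  bit 3 = 0: r = r^2 mod 41 = 38^2 = 9
  -> A = 9
B = 29^13 mod 41  (bits of 13 = 1101)
  bit 0 = 1: r = r^2 * 29 mod 41 = 1^2 * 29 = 1*29 = 29
  bit 1 = 1: r = r^2 * 29 mod 41 = 29^2 * 29 = 21*29 = 35
  bit 2 = 0: r = r^2 mod 41 = 35^2 = 36
  bit 3 = 1: r = r^2 * 29 mod 41 = 36^2 * 29 = 25*29 = 28
  -> B = 28
s = B^a = 28^10 mod 41  (bits of 10 = 1010)
  bit 0 = 1: r = r^2 * 28 mod 41 = 1^2 * 28 = 1*28 = 28
  bit 1 = 0: r = r^2 mod 41 = 28^2 = 5
  bit 2 = 1: r = r^2 * 28 mod 41 = 5^2 * 28 = 25*28 = 3
  bit 3 = 0: r = r^2 mod 41 = 3^2 = 9
  -> s = B^a = 9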